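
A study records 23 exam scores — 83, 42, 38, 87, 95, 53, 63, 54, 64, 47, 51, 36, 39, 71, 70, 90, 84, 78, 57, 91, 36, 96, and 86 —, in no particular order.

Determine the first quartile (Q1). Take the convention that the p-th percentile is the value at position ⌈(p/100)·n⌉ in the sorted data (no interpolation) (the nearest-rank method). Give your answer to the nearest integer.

47

Sorted: 36, 36, 38, 39, 42, 47, 51, 53, 54, 57, 63, 64, 70, 71, 78, 83, 84, 86, 87, 90, 91, 95, 96.
n = 23.
Position = ⌈25/100 · 23⌉ = ⌈5.75⌉ = 6.
The value at rank 6 is 47.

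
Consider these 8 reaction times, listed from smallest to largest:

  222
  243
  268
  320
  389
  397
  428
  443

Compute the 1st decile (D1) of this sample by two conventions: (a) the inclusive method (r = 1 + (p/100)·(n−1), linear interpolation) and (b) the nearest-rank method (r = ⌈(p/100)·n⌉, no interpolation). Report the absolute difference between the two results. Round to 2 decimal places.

14.70

n = 8.
(a) r = 1.7; between ranks 1 (222) and 2 (243): 236.7.
(b) the nearest-rank method: rank 1 → 222.
|236.7 − 222| = 14.7.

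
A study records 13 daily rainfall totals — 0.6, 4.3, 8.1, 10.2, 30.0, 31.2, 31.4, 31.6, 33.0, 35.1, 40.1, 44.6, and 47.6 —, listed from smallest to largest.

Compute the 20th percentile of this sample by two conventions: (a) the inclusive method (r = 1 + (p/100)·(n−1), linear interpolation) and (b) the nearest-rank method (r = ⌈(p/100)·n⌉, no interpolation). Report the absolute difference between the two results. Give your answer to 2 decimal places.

n = 13.
(a) r = 3.4; between ranks 3 (8.1) and 4 (10.2): 8.94.
(b) the nearest-rank method: rank 3 → 8.1.
|8.94 − 8.1| = 0.84.

0.84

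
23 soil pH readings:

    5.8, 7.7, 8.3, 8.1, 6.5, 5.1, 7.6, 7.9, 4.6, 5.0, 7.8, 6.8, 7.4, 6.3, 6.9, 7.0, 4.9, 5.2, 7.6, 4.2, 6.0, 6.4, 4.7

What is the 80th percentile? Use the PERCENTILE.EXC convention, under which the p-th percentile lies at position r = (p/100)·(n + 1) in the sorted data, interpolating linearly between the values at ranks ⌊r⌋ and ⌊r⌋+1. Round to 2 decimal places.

7.72

Sorted: 4.2, 4.6, 4.7, 4.9, 5.0, 5.1, 5.2, 5.8, 6.0, 6.3, 6.4, 6.5, 6.8, 6.9, 7.0, 7.4, 7.6, 7.6, 7.7, 7.8, 7.9, 8.1, 8.3.
n = 23.
r = (80/100)·(23 + 1) = 19.2.
Rank 19 is 7.7 and rank 20 is 7.8.
Interpolate: 7.7 + 0.2·(7.8 − 7.7) = 7.7 + 0.2·0.1 = 7.72.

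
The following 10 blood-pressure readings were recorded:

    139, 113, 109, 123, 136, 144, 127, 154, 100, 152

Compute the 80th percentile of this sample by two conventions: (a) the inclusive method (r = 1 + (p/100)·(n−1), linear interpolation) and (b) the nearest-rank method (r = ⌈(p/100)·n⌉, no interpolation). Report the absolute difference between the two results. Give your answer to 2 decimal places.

1.60

Sorted: 100, 109, 113, 123, 127, 136, 139, 144, 152, 154.
n = 10.
(a) r = 8.2; between ranks 8 (144) and 9 (152): 145.6.
(b) the nearest-rank method: rank 8 → 144.
|145.6 − 144| = 1.6.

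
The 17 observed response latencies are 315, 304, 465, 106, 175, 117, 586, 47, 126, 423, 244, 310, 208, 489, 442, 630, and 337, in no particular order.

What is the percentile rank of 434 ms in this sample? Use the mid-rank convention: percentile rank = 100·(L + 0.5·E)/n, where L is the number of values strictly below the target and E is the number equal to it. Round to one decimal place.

70.6

Sorted: 47, 106, 117, 126, 175, 208, 244, 304, 310, 315, 337, 423, 442, 465, 489, 586, 630.
Count below 434: L = 12; count equal: E = 0; n = 17.
Percentile rank = 100·(12 + 0.5·0)/17 = 100·12/17 = 70.59.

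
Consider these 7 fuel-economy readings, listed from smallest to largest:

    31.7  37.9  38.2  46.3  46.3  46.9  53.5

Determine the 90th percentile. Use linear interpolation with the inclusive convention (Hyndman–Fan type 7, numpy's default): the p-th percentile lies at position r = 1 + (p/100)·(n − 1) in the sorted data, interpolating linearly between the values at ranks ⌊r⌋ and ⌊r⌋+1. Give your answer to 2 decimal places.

n = 7.
r = 1 + (90/100)·(7 − 1) = 1 + 5.4 = 6.4.
Rank 6 is 46.9 and rank 7 is 53.5.
Interpolate: 46.9 + 0.4·(53.5 − 46.9) = 46.9 + 0.4·6.6 = 49.54.

49.54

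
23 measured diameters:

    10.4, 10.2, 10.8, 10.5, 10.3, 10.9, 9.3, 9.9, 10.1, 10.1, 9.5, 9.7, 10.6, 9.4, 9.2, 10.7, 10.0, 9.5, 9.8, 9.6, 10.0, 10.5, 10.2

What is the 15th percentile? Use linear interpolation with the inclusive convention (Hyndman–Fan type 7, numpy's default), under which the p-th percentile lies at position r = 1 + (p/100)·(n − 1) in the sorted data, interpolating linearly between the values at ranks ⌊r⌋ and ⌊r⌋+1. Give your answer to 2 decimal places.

9.50

Sorted: 9.2, 9.3, 9.4, 9.5, 9.5, 9.6, 9.7, 9.8, 9.9, 10.0, 10.0, 10.1, 10.1, 10.2, 10.2, 10.3, 10.4, 10.5, 10.5, 10.6, 10.7, 10.8, 10.9.
n = 23.
r = 1 + (15/100)·(23 − 1) = 1 + 3.3 = 4.3.
Rank 4 is 9.5 and rank 5 is 9.5.
Interpolate: 9.5 + 0.3·(9.5 − 9.5) = 9.5 + 0.3·0 = 9.5.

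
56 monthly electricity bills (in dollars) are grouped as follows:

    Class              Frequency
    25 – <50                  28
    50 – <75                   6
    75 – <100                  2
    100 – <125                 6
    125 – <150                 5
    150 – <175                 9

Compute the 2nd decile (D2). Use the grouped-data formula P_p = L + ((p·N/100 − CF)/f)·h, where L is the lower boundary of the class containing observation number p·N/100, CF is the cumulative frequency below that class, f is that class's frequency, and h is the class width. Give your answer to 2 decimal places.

N = 56; target position k = 20/100 · 56 = 11.2.
Cumulative frequencies: 28, 34, 36, 42, 47, 56.
Observation 11.2 falls in the class 25 – <50.
L = 25, CF = 0, f = 28, h = 25.
P20 = 25 + ((11.2 − 0)/28)·25 = 25 + 10 = 35.

35.00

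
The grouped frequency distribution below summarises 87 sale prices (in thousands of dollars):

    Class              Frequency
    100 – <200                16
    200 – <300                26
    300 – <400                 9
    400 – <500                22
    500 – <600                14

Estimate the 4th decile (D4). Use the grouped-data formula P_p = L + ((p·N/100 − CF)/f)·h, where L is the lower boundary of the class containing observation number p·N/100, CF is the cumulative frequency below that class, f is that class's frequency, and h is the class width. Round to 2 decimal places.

272.31

N = 87; target position k = 40/100 · 87 = 34.8.
Cumulative frequencies: 16, 42, 51, 73, 87.
Observation 34.8 falls in the class 200 – <300.
L = 200, CF = 16, f = 26, h = 100.
P40 = 200 + ((34.8 − 16)/26)·100 = 200 + 72.3077 = 272.308.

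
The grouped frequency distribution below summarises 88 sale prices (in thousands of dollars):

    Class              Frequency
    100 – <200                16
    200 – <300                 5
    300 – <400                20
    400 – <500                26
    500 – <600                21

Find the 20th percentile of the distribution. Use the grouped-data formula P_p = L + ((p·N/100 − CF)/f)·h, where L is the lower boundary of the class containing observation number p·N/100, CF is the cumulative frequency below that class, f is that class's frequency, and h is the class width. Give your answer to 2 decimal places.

232.00

N = 88; target position k = 20/100 · 88 = 17.6.
Cumulative frequencies: 16, 21, 41, 67, 88.
Observation 17.6 falls in the class 200 – <300.
L = 200, CF = 16, f = 5, h = 100.
P20 = 200 + ((17.6 − 16)/5)·100 = 200 + 32 = 232.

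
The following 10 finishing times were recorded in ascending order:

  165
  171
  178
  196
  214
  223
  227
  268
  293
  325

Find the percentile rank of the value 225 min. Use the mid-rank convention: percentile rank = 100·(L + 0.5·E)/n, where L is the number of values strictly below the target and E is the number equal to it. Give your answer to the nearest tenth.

Count below 225: L = 6; count equal: E = 0; n = 10.
Percentile rank = 100·(6 + 0.5·0)/10 = 100·6/10 = 60.

60.0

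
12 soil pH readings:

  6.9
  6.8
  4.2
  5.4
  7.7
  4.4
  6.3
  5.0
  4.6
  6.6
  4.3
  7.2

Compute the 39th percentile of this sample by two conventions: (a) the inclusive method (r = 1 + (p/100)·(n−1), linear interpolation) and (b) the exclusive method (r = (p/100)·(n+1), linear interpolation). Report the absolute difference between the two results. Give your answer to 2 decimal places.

0.09

Sorted: 4.2, 4.3, 4.4, 4.6, 5.0, 5.4, 6.3, 6.6, 6.8, 6.9, 7.2, 7.7.
n = 12.
(a) r = 5.29; between ranks 5 (5.0) and 6 (5.4): 5.116.
(b) r = 5.07; between ranks 5 (5.0) and 6 (5.4): 5.028.
|5.116 − 5.028| = 0.088.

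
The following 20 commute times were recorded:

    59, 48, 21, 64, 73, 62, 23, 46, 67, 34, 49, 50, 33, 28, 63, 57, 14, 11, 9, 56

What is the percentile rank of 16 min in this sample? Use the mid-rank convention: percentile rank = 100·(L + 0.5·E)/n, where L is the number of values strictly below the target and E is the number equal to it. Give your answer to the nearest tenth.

Sorted: 9, 11, 14, 21, 23, 28, 33, 34, 46, 48, 49, 50, 56, 57, 59, 62, 63, 64, 67, 73.
Count below 16: L = 3; count equal: E = 0; n = 20.
Percentile rank = 100·(3 + 0.5·0)/20 = 100·3/20 = 15.

15.0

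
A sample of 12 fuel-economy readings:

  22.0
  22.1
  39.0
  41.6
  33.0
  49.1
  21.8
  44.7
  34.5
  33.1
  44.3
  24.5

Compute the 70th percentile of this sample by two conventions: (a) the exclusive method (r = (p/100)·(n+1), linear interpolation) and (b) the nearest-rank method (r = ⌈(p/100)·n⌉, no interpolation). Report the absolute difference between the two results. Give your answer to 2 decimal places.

0.27

Sorted: 21.8, 22.0, 22.1, 24.5, 33.0, 33.1, 34.5, 39.0, 41.6, 44.3, 44.7, 49.1.
n = 12.
(a) r = 9.1; between ranks 9 (41.6) and 10 (44.3): 41.87.
(b) the nearest-rank method: rank 9 → 41.6.
|41.87 − 41.6| = 0.27.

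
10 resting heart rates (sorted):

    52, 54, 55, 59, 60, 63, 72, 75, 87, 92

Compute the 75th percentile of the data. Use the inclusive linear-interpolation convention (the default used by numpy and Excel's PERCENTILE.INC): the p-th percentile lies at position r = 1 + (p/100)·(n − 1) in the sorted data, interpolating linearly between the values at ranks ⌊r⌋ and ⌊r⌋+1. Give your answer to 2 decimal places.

74.25

n = 10.
r = 1 + (75/100)·(10 − 1) = 1 + 6.75 = 7.75.
Rank 7 is 72 and rank 8 is 75.
Interpolate: 72 + 0.75·(75 − 72) = 72 + 0.75·3 = 74.25.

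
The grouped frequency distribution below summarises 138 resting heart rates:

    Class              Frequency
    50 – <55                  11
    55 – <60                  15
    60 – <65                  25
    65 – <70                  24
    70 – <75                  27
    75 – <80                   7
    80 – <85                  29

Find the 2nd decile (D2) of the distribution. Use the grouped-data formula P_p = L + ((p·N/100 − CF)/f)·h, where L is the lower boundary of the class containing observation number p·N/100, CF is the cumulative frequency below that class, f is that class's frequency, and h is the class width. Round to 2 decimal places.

N = 138; target position k = 20/100 · 138 = 27.6.
Cumulative frequencies: 11, 26, 51, 75, 102, 109, 138.
Observation 27.6 falls in the class 60 – <65.
L = 60, CF = 26, f = 25, h = 5.
P20 = 60 + ((27.6 − 26)/25)·5 = 60 + 0.32 = 60.32.

60.32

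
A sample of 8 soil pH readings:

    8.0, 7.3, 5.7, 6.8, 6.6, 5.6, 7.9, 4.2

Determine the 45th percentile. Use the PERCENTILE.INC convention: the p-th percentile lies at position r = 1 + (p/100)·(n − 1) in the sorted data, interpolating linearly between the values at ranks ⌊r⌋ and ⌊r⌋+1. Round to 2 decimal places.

Sorted: 4.2, 5.6, 5.7, 6.6, 6.8, 7.3, 7.9, 8.0.
n = 8.
r = 1 + (45/100)·(8 − 1) = 1 + 3.15 = 4.15.
Rank 4 is 6.6 and rank 5 is 6.8.
Interpolate: 6.6 + 0.15·(6.8 − 6.6) = 6.6 + 0.15·0.2 = 6.63.

6.63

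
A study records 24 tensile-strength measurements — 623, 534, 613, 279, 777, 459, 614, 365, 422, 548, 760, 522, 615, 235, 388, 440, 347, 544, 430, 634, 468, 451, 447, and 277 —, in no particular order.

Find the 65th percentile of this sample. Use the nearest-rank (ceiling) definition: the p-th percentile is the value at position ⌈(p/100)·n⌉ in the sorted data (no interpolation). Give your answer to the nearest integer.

Sorted: 235, 277, 279, 347, 365, 388, 422, 430, 440, 447, 451, 459, 468, 522, 534, 544, 548, 613, 614, 615, 623, 634, 760, 777.
n = 24.
Position = ⌈65/100 · 24⌉ = ⌈15.6⌉ = 16.
The value at rank 16 is 544.

544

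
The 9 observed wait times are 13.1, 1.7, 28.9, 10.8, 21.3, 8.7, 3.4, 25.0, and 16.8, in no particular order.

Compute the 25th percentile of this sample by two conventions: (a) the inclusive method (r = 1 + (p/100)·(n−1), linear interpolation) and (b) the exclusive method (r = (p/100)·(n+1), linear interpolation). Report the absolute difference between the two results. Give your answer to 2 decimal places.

Sorted: 1.7, 3.4, 8.7, 10.8, 13.1, 16.8, 21.3, 25.0, 28.9.
n = 9.
(a) r = 3 → value at rank 3 = 8.7.
(b) r = 2.5; between ranks 2 (3.4) and 3 (8.7): 6.05.
|8.7 − 6.05| = 2.65.

2.65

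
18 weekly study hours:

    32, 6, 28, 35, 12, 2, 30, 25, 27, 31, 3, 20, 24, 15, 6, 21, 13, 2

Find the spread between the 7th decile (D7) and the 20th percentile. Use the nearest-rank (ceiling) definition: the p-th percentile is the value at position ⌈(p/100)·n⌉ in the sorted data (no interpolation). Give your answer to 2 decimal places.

Sorted: 2, 2, 3, 6, 6, 12, 13, 15, 20, 21, 24, 25, 27, 28, 30, 31, 32, 35.
n = 18.
P20: rank ⌈20/100·18⌉ = 4 → 6.
P70: rank ⌈70/100·18⌉ = 13 → 27.
Difference: 27 − 6 = 21.

21.00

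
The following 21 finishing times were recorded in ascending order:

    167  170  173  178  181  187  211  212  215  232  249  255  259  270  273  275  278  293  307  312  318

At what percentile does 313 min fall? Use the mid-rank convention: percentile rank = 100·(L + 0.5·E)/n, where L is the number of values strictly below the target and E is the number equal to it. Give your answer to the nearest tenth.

95.2

Count below 313: L = 20; count equal: E = 0; n = 21.
Percentile rank = 100·(20 + 0.5·0)/21 = 100·20/21 = 95.24.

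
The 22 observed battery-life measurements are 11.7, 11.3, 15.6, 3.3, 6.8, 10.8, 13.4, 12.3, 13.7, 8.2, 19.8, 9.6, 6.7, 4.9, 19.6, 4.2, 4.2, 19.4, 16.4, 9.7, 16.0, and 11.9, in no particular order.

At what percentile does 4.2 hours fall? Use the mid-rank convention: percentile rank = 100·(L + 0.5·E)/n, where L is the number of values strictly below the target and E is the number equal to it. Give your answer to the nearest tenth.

9.1

Sorted: 3.3, 4.2, 4.2, 4.9, 6.7, 6.8, 8.2, 9.6, 9.7, 10.8, 11.3, 11.7, 11.9, 12.3, 13.4, 13.7, 15.6, 16.0, 16.4, 19.4, 19.6, 19.8.
Count below 4.2: L = 1; count equal: E = 2; n = 22.
Percentile rank = 100·(1 + 0.5·2)/22 = 100·2/22 = 9.091.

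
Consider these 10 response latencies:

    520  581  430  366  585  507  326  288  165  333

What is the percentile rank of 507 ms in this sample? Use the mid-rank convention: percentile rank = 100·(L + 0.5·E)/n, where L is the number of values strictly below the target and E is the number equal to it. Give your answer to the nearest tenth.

65.0

Sorted: 165, 288, 326, 333, 366, 430, 507, 520, 581, 585.
Count below 507: L = 6; count equal: E = 1; n = 10.
Percentile rank = 100·(6 + 0.5·1)/10 = 100·6.5/10 = 65.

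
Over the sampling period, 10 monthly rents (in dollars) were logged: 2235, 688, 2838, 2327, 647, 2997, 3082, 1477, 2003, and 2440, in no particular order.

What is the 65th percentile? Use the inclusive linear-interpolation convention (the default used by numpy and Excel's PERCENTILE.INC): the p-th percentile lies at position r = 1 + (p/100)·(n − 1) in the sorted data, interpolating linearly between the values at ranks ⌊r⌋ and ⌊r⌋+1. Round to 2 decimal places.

2423.05

Sorted: 647, 688, 1477, 2003, 2235, 2327, 2440, 2838, 2997, 3082.
n = 10.
r = 1 + (65/100)·(10 − 1) = 1 + 5.85 = 6.85.
Rank 6 is 2327 and rank 7 is 2440.
Interpolate: 2327 + 0.85·(2440 − 2327) = 2327 + 0.85·113 = 2423.05.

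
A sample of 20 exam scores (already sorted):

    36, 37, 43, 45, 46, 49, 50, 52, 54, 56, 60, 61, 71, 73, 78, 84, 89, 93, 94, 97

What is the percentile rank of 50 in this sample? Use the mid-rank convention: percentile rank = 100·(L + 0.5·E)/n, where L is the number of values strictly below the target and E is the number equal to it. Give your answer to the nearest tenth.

32.5

Count below 50: L = 6; count equal: E = 1; n = 20.
Percentile rank = 100·(6 + 0.5·1)/20 = 100·6.5/20 = 32.5.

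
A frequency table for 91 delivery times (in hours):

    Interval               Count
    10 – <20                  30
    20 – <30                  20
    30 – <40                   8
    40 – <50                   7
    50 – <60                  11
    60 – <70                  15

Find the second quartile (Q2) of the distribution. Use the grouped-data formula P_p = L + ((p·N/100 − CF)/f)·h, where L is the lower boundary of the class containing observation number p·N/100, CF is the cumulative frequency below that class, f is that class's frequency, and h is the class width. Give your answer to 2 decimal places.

N = 91; target position k = 50/100 · 91 = 45.5.
Cumulative frequencies: 30, 50, 58, 65, 76, 91.
Observation 45.5 falls in the class 20 – <30.
L = 20, CF = 30, f = 20, h = 10.
P50 = 20 + ((45.5 − 30)/20)·10 = 20 + 7.75 = 27.75.

27.75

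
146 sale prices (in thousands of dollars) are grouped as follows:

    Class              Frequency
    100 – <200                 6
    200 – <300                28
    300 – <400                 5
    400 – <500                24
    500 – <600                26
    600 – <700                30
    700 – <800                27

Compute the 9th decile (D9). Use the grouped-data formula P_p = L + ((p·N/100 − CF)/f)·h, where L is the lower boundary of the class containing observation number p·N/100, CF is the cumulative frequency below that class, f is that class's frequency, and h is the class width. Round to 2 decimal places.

N = 146; target position k = 90/100 · 146 = 131.4.
Cumulative frequencies: 6, 34, 39, 63, 89, 119, 146.
Observation 131.4 falls in the class 700 – <800.
L = 700, CF = 119, f = 27, h = 100.
P90 = 700 + ((131.4 − 119)/27)·100 = 700 + 45.9259 = 745.926.

745.93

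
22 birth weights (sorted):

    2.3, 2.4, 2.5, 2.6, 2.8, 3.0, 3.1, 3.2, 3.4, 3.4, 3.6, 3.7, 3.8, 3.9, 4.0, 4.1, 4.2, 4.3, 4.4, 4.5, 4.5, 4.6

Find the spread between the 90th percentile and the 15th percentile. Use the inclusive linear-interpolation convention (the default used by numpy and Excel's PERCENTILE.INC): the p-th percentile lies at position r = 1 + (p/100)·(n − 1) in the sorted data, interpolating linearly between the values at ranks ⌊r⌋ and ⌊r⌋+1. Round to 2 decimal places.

n = 22.
P15: r = 4.15; ranks 4–5 are 2.6, 2.8; interpolating gives 2.63.
P90: r = 19.9; ranks 19–20 are 4.4, 4.5; interpolating gives 4.49.
Difference: 4.49 − 2.63 = 1.86.

1.86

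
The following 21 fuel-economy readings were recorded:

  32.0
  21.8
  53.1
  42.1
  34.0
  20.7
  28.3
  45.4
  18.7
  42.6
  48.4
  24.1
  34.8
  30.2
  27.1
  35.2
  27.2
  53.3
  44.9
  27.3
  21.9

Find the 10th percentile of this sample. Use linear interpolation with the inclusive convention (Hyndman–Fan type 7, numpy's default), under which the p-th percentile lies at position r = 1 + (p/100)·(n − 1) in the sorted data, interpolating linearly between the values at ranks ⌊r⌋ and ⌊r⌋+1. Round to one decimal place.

21.8

Sorted: 18.7, 20.7, 21.8, 21.9, 24.1, 27.1, 27.2, 27.3, 28.3, 30.2, 32.0, 34.0, 34.8, 35.2, 42.1, 42.6, 44.9, 45.4, 48.4, 53.1, 53.3.
n = 21.
r = 1 + (10/100)·(21 − 1) = 1 + 2 = 3.
r is an integer, so P10 is the value at rank 3: 21.8.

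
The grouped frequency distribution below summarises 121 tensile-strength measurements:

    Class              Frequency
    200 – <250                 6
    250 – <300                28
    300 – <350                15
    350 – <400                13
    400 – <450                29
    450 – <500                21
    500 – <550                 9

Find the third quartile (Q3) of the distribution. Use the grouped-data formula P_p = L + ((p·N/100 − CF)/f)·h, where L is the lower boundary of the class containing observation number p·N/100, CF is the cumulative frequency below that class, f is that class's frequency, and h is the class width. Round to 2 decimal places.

449.57

N = 121; target position k = 75/100 · 121 = 90.75.
Cumulative frequencies: 6, 34, 49, 62, 91, 112, 121.
Observation 90.75 falls in the class 400 – <450.
L = 400, CF = 62, f = 29, h = 50.
P75 = 400 + ((90.75 − 62)/29)·50 = 400 + 49.569 = 449.569.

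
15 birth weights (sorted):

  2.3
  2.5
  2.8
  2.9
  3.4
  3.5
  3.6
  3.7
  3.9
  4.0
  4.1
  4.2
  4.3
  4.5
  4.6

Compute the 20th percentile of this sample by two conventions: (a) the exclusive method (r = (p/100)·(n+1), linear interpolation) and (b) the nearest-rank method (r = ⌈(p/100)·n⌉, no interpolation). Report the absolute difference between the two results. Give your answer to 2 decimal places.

0.02

n = 15.
(a) r = 3.2; between ranks 3 (2.8) and 4 (2.9): 2.82.
(b) the nearest-rank method: rank 3 → 2.8.
|2.82 − 2.8| = 0.02.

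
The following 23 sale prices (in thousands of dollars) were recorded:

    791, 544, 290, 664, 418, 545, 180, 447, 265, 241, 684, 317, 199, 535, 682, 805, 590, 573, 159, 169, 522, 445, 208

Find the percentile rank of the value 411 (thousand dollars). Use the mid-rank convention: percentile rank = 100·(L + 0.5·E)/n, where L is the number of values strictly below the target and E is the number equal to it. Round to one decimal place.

39.1

Sorted: 159, 169, 180, 199, 208, 241, 265, 290, 317, 418, 445, 447, 522, 535, 544, 545, 573, 590, 664, 682, 684, 791, 805.
Count below 411: L = 9; count equal: E = 0; n = 23.
Percentile rank = 100·(9 + 0.5·0)/23 = 100·9/23 = 39.13.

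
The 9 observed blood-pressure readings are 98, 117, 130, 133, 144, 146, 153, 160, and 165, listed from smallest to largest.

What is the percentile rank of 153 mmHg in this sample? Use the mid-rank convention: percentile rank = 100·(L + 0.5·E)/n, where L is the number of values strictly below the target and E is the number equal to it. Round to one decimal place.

72.2

Count below 153: L = 6; count equal: E = 1; n = 9.
Percentile rank = 100·(6 + 0.5·1)/9 = 100·6.5/9 = 72.22.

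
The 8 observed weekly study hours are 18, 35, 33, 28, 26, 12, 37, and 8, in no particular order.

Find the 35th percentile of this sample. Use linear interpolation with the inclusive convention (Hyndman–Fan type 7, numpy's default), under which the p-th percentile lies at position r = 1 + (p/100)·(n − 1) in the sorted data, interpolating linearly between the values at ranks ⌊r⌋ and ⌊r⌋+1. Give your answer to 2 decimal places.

21.60

Sorted: 8, 12, 18, 26, 28, 33, 35, 37.
n = 8.
r = 1 + (35/100)·(8 − 1) = 1 + 2.45 = 3.45.
Rank 3 is 18 and rank 4 is 26.
Interpolate: 18 + 0.45·(26 − 18) = 18 + 0.45·8 = 21.6.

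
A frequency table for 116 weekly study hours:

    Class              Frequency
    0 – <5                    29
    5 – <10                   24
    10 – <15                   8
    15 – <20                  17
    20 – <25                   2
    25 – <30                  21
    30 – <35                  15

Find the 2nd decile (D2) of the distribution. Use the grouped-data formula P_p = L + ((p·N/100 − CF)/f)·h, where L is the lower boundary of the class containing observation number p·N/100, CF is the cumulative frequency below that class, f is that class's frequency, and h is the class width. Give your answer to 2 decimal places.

N = 116; target position k = 20/100 · 116 = 23.2.
Cumulative frequencies: 29, 53, 61, 78, 80, 101, 116.
Observation 23.2 falls in the class 0 – <5.
L = 0, CF = 0, f = 29, h = 5.
P20 = 0 + ((23.2 − 0)/29)·5 = 0 + 4 = 4.

4.00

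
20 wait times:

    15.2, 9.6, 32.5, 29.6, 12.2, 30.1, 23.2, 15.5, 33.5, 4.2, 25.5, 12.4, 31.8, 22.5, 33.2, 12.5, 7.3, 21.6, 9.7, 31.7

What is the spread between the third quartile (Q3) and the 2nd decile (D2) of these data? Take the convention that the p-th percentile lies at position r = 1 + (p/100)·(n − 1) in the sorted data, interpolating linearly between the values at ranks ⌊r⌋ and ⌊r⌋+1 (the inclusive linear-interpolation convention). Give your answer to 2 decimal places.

18.80

Sorted: 4.2, 7.3, 9.6, 9.7, 12.2, 12.4, 12.5, 15.2, 15.5, 21.6, 22.5, 23.2, 25.5, 29.6, 30.1, 31.7, 31.8, 32.5, 33.2, 33.5.
n = 20.
P20: r = 4.8; ranks 4–5 are 9.7, 12.2; interpolating gives 11.7.
P75: r = 15.25; ranks 15–16 are 30.1, 31.7; interpolating gives 30.5.
Difference: 30.5 − 11.7 = 18.8.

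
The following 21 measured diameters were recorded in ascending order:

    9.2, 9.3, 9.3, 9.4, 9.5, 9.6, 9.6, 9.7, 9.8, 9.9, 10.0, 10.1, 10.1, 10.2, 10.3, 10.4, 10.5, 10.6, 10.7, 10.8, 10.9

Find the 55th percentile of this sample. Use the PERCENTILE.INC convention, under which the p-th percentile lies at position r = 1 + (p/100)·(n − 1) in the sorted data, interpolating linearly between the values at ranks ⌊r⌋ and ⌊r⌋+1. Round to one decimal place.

10.1

n = 21.
r = 1 + (55/100)·(21 − 1) = 1 + 11 = 12.
r is an integer, so P55 is the value at rank 12: 10.1.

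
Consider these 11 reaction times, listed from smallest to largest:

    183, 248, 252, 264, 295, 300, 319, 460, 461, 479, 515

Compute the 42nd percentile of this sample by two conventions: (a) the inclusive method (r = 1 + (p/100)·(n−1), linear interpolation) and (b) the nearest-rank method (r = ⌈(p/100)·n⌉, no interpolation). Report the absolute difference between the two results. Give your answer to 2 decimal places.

1.00

n = 11.
(a) r = 5.2; between ranks 5 (295) and 6 (300): 296.
(b) the nearest-rank method: rank 5 → 295.
|296 − 295| = 1.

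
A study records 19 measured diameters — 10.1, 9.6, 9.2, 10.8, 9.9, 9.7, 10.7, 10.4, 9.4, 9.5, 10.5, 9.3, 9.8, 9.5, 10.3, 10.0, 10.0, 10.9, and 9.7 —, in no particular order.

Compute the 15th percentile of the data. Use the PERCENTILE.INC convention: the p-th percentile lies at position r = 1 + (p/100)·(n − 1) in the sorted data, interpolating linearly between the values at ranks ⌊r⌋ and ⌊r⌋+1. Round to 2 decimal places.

9.47

Sorted: 9.2, 9.3, 9.4, 9.5, 9.5, 9.6, 9.7, 9.7, 9.8, 9.9, 10.0, 10.0, 10.1, 10.3, 10.4, 10.5, 10.7, 10.8, 10.9.
n = 19.
r = 1 + (15/100)·(19 − 1) = 1 + 2.7 = 3.7.
Rank 3 is 9.4 and rank 4 is 9.5.
Interpolate: 9.4 + 0.7·(9.5 − 9.4) = 9.4 + 0.7·0.1 = 9.47.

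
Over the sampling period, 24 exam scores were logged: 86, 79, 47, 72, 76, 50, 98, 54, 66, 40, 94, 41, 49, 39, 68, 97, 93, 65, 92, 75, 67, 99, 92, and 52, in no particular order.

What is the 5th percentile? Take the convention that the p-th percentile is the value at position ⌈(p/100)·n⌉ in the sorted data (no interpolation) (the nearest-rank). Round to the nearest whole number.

40

Sorted: 39, 40, 41, 47, 49, 50, 52, 54, 65, 66, 67, 68, 72, 75, 76, 79, 86, 92, 92, 93, 94, 97, 98, 99.
n = 24.
Position = ⌈5/100 · 24⌉ = ⌈1.2⌉ = 2.
The value at rank 2 is 40.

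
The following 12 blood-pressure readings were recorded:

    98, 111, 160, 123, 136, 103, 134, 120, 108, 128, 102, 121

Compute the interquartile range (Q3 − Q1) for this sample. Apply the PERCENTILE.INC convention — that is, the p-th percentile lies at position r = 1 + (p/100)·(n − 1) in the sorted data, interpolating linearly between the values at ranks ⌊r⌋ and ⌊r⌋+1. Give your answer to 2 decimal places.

22.75

Sorted: 98, 102, 103, 108, 111, 120, 121, 123, 128, 134, 136, 160.
n = 12.
P25: r = 3.75; ranks 3–4 are 103, 108; interpolating gives 106.75.
P75: r = 9.25; ranks 9–10 are 128, 134; interpolating gives 129.5.
Difference: 129.5 − 106.75 = 22.75.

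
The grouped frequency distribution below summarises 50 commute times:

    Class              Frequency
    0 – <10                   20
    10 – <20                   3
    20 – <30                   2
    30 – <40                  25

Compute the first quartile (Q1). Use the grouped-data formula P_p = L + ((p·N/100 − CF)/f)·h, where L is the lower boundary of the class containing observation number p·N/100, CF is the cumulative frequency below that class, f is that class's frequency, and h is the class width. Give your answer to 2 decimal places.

N = 50; target position k = 25/100 · 50 = 12.5.
Cumulative frequencies: 20, 23, 25, 50.
Observation 12.5 falls in the class 0 – <10.
L = 0, CF = 0, f = 20, h = 10.
P25 = 0 + ((12.5 − 0)/20)·10 = 0 + 6.25 = 6.25.

6.25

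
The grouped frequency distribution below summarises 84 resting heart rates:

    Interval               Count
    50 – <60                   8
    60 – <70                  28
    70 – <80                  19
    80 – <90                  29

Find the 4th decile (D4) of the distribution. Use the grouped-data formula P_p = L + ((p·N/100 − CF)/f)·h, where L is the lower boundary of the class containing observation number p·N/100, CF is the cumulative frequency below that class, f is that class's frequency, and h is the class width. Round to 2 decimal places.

69.14

N = 84; target position k = 40/100 · 84 = 33.6.
Cumulative frequencies: 8, 36, 55, 84.
Observation 33.6 falls in the class 60 – <70.
L = 60, CF = 8, f = 28, h = 10.
P40 = 60 + ((33.6 − 8)/28)·10 = 60 + 9.14286 = 69.1429.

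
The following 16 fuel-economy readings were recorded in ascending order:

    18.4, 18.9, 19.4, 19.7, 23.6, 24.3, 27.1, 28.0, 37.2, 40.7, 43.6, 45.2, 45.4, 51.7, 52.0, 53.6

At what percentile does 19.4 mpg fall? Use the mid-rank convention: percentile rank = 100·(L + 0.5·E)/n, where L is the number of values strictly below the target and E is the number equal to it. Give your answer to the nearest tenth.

15.6

Count below 19.4: L = 2; count equal: E = 1; n = 16.
Percentile rank = 100·(2 + 0.5·1)/16 = 100·2.5/16 = 15.62.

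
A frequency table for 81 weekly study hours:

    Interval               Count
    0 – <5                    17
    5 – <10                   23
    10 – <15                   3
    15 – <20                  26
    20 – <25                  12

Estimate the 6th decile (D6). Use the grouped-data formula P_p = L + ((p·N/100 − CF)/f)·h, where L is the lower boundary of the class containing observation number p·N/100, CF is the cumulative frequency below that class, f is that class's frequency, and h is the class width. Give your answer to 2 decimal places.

16.08

N = 81; target position k = 60/100 · 81 = 48.6.
Cumulative frequencies: 17, 40, 43, 69, 81.
Observation 48.6 falls in the class 15 – <20.
L = 15, CF = 43, f = 26, h = 5.
P60 = 15 + ((48.6 − 43)/26)·5 = 15 + 1.07692 = 16.0769.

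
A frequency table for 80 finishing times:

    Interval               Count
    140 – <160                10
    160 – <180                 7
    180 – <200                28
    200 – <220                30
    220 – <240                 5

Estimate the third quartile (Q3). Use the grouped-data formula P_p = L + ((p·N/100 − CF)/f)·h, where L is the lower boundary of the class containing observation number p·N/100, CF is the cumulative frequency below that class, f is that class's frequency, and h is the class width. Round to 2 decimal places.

N = 80; target position k = 75/100 · 80 = 60.
Cumulative frequencies: 10, 17, 45, 75, 80.
Observation 60 falls in the class 200 – <220.
L = 200, CF = 45, f = 30, h = 20.
P75 = 200 + ((60 − 45)/30)·20 = 200 + 10 = 210.

210.00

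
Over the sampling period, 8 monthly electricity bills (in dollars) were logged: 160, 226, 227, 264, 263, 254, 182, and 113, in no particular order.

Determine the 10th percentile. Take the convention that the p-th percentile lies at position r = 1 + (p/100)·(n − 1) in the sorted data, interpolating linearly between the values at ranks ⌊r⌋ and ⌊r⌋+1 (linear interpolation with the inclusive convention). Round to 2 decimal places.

145.90

Sorted: 113, 160, 182, 226, 227, 254, 263, 264.
n = 8.
r = 1 + (10/100)·(8 − 1) = 1 + 0.7 = 1.7.
Rank 1 is 113 and rank 2 is 160.
Interpolate: 113 + 0.7·(160 − 113) = 113 + 0.7·47 = 145.9.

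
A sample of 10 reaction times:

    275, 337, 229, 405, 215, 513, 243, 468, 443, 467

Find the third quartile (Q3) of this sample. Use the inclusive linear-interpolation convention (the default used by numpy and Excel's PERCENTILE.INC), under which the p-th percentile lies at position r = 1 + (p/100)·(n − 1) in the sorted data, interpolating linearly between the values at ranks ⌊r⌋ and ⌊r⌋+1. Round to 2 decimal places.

Sorted: 215, 229, 243, 275, 337, 405, 443, 467, 468, 513.
n = 10.
r = 1 + (75/100)·(10 − 1) = 1 + 6.75 = 7.75.
Rank 7 is 443 and rank 8 is 467.
Interpolate: 443 + 0.75·(467 − 443) = 443 + 0.75·24 = 461.

461.00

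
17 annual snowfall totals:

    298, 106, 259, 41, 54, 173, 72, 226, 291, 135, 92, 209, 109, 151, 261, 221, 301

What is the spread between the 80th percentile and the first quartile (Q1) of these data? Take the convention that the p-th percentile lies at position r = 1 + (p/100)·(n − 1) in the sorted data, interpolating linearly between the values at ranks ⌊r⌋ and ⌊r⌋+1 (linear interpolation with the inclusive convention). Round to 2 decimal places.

154.60

Sorted: 41, 54, 72, 92, 106, 109, 135, 151, 173, 209, 221, 226, 259, 261, 291, 298, 301.
n = 17.
P25: r = 5 (integer) → 106.
P80: r = 13.8; ranks 13–14 are 259, 261; interpolating gives 260.6.
Difference: 260.6 − 106 = 154.6.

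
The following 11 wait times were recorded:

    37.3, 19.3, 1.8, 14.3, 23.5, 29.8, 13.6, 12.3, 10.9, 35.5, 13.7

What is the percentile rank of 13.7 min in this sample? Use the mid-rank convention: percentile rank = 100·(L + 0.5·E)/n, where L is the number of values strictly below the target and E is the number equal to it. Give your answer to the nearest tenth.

Sorted: 1.8, 10.9, 12.3, 13.6, 13.7, 14.3, 19.3, 23.5, 29.8, 35.5, 37.3.
Count below 13.7: L = 4; count equal: E = 1; n = 11.
Percentile rank = 100·(4 + 0.5·1)/11 = 100·4.5/11 = 40.91.

40.9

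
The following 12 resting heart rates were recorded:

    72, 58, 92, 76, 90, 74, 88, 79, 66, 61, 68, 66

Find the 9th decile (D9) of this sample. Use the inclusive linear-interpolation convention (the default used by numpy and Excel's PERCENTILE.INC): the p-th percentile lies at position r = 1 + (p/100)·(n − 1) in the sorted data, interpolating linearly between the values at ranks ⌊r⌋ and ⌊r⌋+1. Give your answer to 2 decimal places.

89.80

Sorted: 58, 61, 66, 66, 68, 72, 74, 76, 79, 88, 90, 92.
n = 12.
r = 1 + (90/100)·(12 − 1) = 1 + 9.9 = 10.9.
Rank 10 is 88 and rank 11 is 90.
Interpolate: 88 + 0.9·(90 − 88) = 88 + 0.9·2 = 89.8.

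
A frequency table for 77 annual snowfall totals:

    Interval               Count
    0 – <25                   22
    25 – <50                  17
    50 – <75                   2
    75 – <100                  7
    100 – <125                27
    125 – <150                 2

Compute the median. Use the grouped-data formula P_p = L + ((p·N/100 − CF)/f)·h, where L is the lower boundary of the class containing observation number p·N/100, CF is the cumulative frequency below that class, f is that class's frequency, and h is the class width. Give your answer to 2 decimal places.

N = 77; target position k = 50/100 · 77 = 38.5.
Cumulative frequencies: 22, 39, 41, 48, 75, 77.
Observation 38.5 falls in the class 25 – <50.
L = 25, CF = 22, f = 17, h = 25.
P50 = 25 + ((38.5 − 22)/17)·25 = 25 + 24.2647 = 49.2647.

49.26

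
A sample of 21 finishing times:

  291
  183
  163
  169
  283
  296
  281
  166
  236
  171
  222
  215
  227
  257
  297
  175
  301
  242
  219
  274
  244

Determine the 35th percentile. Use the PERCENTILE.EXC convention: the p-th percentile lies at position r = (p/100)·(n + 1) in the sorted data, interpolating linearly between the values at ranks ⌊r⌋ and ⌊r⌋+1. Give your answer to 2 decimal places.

217.80

Sorted: 163, 166, 169, 171, 175, 183, 215, 219, 222, 227, 236, 242, 244, 257, 274, 281, 283, 291, 296, 297, 301.
n = 21.
r = (35/100)·(21 + 1) = 7.7.
Rank 7 is 215 and rank 8 is 219.
Interpolate: 215 + 0.7·(219 − 215) = 215 + 0.7·4 = 217.8.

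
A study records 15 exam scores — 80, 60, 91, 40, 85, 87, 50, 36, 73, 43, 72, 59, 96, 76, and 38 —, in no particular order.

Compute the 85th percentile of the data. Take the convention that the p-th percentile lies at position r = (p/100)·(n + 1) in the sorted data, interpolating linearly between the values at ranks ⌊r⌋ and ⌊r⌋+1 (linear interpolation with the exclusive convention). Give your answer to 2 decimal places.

89.40

Sorted: 36, 38, 40, 43, 50, 59, 60, 72, 73, 76, 80, 85, 87, 91, 96.
n = 15.
r = (85/100)·(15 + 1) = 13.6.
Rank 13 is 87 and rank 14 is 91.
Interpolate: 87 + 0.6·(91 − 87) = 87 + 0.6·4 = 89.4.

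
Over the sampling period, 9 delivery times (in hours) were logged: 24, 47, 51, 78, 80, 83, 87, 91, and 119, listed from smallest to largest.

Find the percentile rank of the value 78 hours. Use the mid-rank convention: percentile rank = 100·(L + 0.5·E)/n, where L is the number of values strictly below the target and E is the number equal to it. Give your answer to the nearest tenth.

38.9

Count below 78: L = 3; count equal: E = 1; n = 9.
Percentile rank = 100·(3 + 0.5·1)/9 = 100·3.5/9 = 38.89.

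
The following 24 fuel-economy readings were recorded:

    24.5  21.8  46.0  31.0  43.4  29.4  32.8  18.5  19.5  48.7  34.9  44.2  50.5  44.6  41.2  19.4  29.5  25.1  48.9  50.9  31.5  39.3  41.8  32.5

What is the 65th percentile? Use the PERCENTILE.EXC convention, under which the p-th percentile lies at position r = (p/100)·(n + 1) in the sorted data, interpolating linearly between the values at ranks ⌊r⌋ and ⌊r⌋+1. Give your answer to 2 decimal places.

Sorted: 18.5, 19.4, 19.5, 21.8, 24.5, 25.1, 29.4, 29.5, 31.0, 31.5, 32.5, 32.8, 34.9, 39.3, 41.2, 41.8, 43.4, 44.2, 44.6, 46.0, 48.7, 48.9, 50.5, 50.9.
n = 24.
r = (65/100)·(24 + 1) = 16.25.
Rank 16 is 41.8 and rank 17 is 43.4.
Interpolate: 41.8 + 0.25·(43.4 − 41.8) = 41.8 + 0.25·1.6 = 42.2.

42.20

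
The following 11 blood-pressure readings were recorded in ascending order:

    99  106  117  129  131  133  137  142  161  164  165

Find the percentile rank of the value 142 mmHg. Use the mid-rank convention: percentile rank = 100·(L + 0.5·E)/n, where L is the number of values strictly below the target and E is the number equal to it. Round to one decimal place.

Count below 142: L = 7; count equal: E = 1; n = 11.
Percentile rank = 100·(7 + 0.5·1)/11 = 100·7.5/11 = 68.18.

68.2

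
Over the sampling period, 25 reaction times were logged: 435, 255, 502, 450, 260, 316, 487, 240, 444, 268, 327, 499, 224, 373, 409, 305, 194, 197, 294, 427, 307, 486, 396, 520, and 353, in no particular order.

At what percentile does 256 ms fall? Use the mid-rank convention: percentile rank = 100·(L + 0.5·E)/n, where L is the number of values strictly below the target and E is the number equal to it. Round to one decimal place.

20.0

Sorted: 194, 197, 224, 240, 255, 260, 268, 294, 305, 307, 316, 327, 353, 373, 396, 409, 427, 435, 444, 450, 486, 487, 499, 502, 520.
Count below 256: L = 5; count equal: E = 0; n = 25.
Percentile rank = 100·(5 + 0.5·0)/25 = 100·5/25 = 20.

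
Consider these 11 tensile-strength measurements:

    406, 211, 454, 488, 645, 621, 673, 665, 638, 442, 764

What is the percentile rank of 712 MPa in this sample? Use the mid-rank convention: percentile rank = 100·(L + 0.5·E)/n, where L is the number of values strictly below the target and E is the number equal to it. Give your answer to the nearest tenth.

90.9

Sorted: 211, 406, 442, 454, 488, 621, 638, 645, 665, 673, 764.
Count below 712: L = 10; count equal: E = 0; n = 11.
Percentile rank = 100·(10 + 0.5·0)/11 = 100·10/11 = 90.91.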